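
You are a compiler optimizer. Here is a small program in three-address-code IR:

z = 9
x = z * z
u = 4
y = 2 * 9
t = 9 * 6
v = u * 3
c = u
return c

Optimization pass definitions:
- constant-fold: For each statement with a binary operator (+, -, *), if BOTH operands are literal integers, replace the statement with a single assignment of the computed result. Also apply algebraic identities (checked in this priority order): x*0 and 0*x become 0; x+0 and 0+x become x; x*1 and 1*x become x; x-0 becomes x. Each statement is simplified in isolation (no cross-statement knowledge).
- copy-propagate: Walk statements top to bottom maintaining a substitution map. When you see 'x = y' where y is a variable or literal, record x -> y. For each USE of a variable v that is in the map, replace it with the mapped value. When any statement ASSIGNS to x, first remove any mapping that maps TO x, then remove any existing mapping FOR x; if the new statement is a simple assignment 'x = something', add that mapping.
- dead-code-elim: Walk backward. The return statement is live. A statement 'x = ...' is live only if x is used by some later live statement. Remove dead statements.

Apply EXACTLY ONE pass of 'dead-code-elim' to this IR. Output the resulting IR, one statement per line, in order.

Answer: u = 4
c = u
return c

Derivation:
Applying dead-code-elim statement-by-statement:
  [8] return c  -> KEEP (return); live=['c']
  [7] c = u  -> KEEP; live=['u']
  [6] v = u * 3  -> DEAD (v not live)
  [5] t = 9 * 6  -> DEAD (t not live)
  [4] y = 2 * 9  -> DEAD (y not live)
  [3] u = 4  -> KEEP; live=[]
  [2] x = z * z  -> DEAD (x not live)
  [1] z = 9  -> DEAD (z not live)
Result (3 stmts):
  u = 4
  c = u
  return c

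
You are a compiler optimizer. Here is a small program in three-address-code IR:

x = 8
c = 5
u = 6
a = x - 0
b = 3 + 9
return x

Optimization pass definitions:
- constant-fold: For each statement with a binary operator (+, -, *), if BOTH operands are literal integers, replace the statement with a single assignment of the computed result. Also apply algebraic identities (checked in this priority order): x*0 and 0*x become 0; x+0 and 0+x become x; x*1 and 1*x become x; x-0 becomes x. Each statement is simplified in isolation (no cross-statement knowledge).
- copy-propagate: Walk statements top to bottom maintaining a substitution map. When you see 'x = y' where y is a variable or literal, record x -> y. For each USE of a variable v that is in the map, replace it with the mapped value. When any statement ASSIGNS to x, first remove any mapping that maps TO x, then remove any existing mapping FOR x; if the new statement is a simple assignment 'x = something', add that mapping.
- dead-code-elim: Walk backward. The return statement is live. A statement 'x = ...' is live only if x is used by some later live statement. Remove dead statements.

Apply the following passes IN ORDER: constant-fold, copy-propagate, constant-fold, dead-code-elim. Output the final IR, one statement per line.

Answer: return 8

Derivation:
Initial IR:
  x = 8
  c = 5
  u = 6
  a = x - 0
  b = 3 + 9
  return x
After constant-fold (6 stmts):
  x = 8
  c = 5
  u = 6
  a = x
  b = 12
  return x
After copy-propagate (6 stmts):
  x = 8
  c = 5
  u = 6
  a = 8
  b = 12
  return 8
After constant-fold (6 stmts):
  x = 8
  c = 5
  u = 6
  a = 8
  b = 12
  return 8
After dead-code-elim (1 stmts):
  return 8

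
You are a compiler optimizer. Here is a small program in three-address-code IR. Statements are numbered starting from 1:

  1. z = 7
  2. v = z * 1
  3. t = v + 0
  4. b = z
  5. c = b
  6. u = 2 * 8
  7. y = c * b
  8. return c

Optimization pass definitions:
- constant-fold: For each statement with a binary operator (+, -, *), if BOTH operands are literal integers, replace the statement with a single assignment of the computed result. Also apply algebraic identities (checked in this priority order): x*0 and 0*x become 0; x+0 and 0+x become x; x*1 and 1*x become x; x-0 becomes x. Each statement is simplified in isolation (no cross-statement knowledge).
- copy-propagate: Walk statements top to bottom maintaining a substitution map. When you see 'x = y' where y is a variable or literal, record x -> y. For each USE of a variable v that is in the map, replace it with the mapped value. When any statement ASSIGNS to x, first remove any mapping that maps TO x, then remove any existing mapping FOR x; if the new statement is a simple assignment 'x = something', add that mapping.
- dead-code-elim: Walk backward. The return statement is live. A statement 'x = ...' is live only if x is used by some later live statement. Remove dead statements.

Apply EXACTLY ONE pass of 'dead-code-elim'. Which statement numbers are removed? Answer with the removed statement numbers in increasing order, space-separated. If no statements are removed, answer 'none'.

Backward liveness scan:
Stmt 1 'z = 7': KEEP (z is live); live-in = []
Stmt 2 'v = z * 1': DEAD (v not in live set ['z'])
Stmt 3 't = v + 0': DEAD (t not in live set ['z'])
Stmt 4 'b = z': KEEP (b is live); live-in = ['z']
Stmt 5 'c = b': KEEP (c is live); live-in = ['b']
Stmt 6 'u = 2 * 8': DEAD (u not in live set ['c'])
Stmt 7 'y = c * b': DEAD (y not in live set ['c'])
Stmt 8 'return c': KEEP (return); live-in = ['c']
Removed statement numbers: [2, 3, 6, 7]
Surviving IR:
  z = 7
  b = z
  c = b
  return c

Answer: 2 3 6 7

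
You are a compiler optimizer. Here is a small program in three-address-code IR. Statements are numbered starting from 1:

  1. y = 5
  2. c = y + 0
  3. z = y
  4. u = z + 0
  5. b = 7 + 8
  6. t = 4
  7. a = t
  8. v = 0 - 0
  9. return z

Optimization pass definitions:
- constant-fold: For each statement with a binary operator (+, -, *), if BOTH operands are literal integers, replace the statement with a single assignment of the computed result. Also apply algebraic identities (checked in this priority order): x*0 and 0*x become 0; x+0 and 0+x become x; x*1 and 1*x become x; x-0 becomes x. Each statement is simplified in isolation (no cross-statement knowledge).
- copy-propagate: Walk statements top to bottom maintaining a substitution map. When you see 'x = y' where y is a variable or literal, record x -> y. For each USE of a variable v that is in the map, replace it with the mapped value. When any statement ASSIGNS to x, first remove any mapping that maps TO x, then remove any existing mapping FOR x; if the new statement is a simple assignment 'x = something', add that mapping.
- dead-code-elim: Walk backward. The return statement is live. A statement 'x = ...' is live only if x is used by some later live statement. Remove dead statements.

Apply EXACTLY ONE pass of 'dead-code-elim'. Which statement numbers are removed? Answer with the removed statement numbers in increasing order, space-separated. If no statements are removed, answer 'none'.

Backward liveness scan:
Stmt 1 'y = 5': KEEP (y is live); live-in = []
Stmt 2 'c = y + 0': DEAD (c not in live set ['y'])
Stmt 3 'z = y': KEEP (z is live); live-in = ['y']
Stmt 4 'u = z + 0': DEAD (u not in live set ['z'])
Stmt 5 'b = 7 + 8': DEAD (b not in live set ['z'])
Stmt 6 't = 4': DEAD (t not in live set ['z'])
Stmt 7 'a = t': DEAD (a not in live set ['z'])
Stmt 8 'v = 0 - 0': DEAD (v not in live set ['z'])
Stmt 9 'return z': KEEP (return); live-in = ['z']
Removed statement numbers: [2, 4, 5, 6, 7, 8]
Surviving IR:
  y = 5
  z = y
  return z

Answer: 2 4 5 6 7 8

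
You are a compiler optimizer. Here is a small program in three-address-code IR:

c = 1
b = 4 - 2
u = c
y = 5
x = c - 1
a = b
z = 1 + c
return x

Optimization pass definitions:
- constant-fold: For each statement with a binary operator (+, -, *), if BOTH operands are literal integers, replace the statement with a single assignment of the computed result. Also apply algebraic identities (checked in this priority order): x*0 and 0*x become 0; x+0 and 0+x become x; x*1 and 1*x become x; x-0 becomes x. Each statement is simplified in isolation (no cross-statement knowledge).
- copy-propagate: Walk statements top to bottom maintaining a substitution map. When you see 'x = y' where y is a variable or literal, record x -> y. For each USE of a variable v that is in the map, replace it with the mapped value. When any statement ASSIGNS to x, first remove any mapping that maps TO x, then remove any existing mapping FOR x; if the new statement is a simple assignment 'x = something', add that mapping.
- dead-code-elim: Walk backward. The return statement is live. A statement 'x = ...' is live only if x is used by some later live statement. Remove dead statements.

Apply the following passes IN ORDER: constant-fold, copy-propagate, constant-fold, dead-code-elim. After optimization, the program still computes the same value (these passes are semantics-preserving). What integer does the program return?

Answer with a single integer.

Answer: 0

Derivation:
Initial IR:
  c = 1
  b = 4 - 2
  u = c
  y = 5
  x = c - 1
  a = b
  z = 1 + c
  return x
After constant-fold (8 stmts):
  c = 1
  b = 2
  u = c
  y = 5
  x = c - 1
  a = b
  z = 1 + c
  return x
After copy-propagate (8 stmts):
  c = 1
  b = 2
  u = 1
  y = 5
  x = 1 - 1
  a = 2
  z = 1 + 1
  return x
After constant-fold (8 stmts):
  c = 1
  b = 2
  u = 1
  y = 5
  x = 0
  a = 2
  z = 2
  return x
After dead-code-elim (2 stmts):
  x = 0
  return x
Evaluate:
  c = 1  =>  c = 1
  b = 4 - 2  =>  b = 2
  u = c  =>  u = 1
  y = 5  =>  y = 5
  x = c - 1  =>  x = 0
  a = b  =>  a = 2
  z = 1 + c  =>  z = 2
  return x = 0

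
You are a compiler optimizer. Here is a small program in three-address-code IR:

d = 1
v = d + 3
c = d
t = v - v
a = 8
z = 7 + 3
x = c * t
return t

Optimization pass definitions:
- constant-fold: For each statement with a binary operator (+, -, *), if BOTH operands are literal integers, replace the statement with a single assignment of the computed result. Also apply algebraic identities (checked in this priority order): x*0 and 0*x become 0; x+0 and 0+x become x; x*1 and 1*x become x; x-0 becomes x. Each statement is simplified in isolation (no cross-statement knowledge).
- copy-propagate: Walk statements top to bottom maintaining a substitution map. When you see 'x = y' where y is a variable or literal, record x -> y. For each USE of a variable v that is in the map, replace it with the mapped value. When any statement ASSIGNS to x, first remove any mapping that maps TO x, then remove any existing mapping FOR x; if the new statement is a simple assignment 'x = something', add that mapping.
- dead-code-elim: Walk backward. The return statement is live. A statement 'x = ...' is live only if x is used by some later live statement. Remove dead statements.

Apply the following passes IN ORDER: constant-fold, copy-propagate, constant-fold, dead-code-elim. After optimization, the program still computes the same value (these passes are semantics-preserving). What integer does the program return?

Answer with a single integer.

Answer: 0

Derivation:
Initial IR:
  d = 1
  v = d + 3
  c = d
  t = v - v
  a = 8
  z = 7 + 3
  x = c * t
  return t
After constant-fold (8 stmts):
  d = 1
  v = d + 3
  c = d
  t = v - v
  a = 8
  z = 10
  x = c * t
  return t
After copy-propagate (8 stmts):
  d = 1
  v = 1 + 3
  c = 1
  t = v - v
  a = 8
  z = 10
  x = 1 * t
  return t
After constant-fold (8 stmts):
  d = 1
  v = 4
  c = 1
  t = v - v
  a = 8
  z = 10
  x = t
  return t
After dead-code-elim (3 stmts):
  v = 4
  t = v - v
  return t
Evaluate:
  d = 1  =>  d = 1
  v = d + 3  =>  v = 4
  c = d  =>  c = 1
  t = v - v  =>  t = 0
  a = 8  =>  a = 8
  z = 7 + 3  =>  z = 10
  x = c * t  =>  x = 0
  return t = 0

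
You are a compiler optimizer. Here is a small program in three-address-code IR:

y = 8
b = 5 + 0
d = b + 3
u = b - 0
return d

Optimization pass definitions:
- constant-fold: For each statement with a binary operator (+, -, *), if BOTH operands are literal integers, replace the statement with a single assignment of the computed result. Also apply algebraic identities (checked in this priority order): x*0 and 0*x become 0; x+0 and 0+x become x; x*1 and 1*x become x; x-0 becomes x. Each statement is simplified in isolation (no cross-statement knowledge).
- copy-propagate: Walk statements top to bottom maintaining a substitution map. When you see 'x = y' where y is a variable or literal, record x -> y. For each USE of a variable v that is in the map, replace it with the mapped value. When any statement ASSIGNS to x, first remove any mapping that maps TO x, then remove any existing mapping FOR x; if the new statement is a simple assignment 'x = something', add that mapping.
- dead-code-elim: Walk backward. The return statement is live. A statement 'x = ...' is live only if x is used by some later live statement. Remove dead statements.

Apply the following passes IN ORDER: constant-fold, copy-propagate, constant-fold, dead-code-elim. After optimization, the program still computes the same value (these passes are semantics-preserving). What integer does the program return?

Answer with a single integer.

Answer: 8

Derivation:
Initial IR:
  y = 8
  b = 5 + 0
  d = b + 3
  u = b - 0
  return d
After constant-fold (5 stmts):
  y = 8
  b = 5
  d = b + 3
  u = b
  return d
After copy-propagate (5 stmts):
  y = 8
  b = 5
  d = 5 + 3
  u = 5
  return d
After constant-fold (5 stmts):
  y = 8
  b = 5
  d = 8
  u = 5
  return d
After dead-code-elim (2 stmts):
  d = 8
  return d
Evaluate:
  y = 8  =>  y = 8
  b = 5 + 0  =>  b = 5
  d = b + 3  =>  d = 8
  u = b - 0  =>  u = 5
  return d = 8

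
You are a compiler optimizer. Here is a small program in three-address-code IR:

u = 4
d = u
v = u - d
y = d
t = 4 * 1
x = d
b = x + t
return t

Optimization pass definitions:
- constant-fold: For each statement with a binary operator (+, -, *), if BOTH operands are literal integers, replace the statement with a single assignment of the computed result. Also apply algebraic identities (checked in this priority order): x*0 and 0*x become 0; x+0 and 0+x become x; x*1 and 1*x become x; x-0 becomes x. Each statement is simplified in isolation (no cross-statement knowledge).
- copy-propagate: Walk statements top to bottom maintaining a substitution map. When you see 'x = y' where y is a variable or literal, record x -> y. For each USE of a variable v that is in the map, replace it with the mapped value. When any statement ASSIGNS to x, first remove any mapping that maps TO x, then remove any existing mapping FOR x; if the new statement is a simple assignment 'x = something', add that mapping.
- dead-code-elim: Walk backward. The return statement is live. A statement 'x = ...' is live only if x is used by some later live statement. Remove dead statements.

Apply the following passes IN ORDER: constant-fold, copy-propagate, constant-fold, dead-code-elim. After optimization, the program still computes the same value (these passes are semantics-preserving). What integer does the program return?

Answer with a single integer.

Answer: 4

Derivation:
Initial IR:
  u = 4
  d = u
  v = u - d
  y = d
  t = 4 * 1
  x = d
  b = x + t
  return t
After constant-fold (8 stmts):
  u = 4
  d = u
  v = u - d
  y = d
  t = 4
  x = d
  b = x + t
  return t
After copy-propagate (8 stmts):
  u = 4
  d = 4
  v = 4 - 4
  y = 4
  t = 4
  x = 4
  b = 4 + 4
  return 4
After constant-fold (8 stmts):
  u = 4
  d = 4
  v = 0
  y = 4
  t = 4
  x = 4
  b = 8
  return 4
After dead-code-elim (1 stmts):
  return 4
Evaluate:
  u = 4  =>  u = 4
  d = u  =>  d = 4
  v = u - d  =>  v = 0
  y = d  =>  y = 4
  t = 4 * 1  =>  t = 4
  x = d  =>  x = 4
  b = x + t  =>  b = 8
  return t = 4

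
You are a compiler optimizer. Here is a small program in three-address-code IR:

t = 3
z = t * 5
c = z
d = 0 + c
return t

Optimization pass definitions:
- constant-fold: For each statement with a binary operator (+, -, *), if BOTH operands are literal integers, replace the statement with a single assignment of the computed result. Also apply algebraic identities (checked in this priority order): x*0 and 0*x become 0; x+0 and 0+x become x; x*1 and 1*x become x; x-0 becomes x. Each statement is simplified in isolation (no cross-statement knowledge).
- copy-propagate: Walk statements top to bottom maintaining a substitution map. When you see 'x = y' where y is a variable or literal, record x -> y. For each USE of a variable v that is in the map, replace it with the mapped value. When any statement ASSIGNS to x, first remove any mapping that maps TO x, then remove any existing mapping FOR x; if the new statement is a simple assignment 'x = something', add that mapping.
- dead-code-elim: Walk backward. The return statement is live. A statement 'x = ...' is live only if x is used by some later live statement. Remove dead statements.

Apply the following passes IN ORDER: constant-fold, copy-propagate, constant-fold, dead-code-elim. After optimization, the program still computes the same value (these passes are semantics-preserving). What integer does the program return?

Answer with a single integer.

Answer: 3

Derivation:
Initial IR:
  t = 3
  z = t * 5
  c = z
  d = 0 + c
  return t
After constant-fold (5 stmts):
  t = 3
  z = t * 5
  c = z
  d = c
  return t
After copy-propagate (5 stmts):
  t = 3
  z = 3 * 5
  c = z
  d = z
  return 3
After constant-fold (5 stmts):
  t = 3
  z = 15
  c = z
  d = z
  return 3
After dead-code-elim (1 stmts):
  return 3
Evaluate:
  t = 3  =>  t = 3
  z = t * 5  =>  z = 15
  c = z  =>  c = 15
  d = 0 + c  =>  d = 15
  return t = 3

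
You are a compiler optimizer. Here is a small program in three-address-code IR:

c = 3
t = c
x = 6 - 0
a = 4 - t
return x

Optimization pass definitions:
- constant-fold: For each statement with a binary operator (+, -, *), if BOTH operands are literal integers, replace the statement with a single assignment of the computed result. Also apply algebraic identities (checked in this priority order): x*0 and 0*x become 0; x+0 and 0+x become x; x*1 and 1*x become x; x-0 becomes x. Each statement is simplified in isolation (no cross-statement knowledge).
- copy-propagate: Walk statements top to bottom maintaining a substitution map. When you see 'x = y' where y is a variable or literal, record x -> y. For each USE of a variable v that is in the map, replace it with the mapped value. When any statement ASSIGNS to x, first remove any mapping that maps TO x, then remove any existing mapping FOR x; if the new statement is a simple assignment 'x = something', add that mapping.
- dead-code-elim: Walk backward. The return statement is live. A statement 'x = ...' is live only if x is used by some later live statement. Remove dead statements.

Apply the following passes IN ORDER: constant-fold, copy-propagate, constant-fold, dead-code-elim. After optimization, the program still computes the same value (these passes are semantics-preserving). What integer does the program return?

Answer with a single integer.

Answer: 6

Derivation:
Initial IR:
  c = 3
  t = c
  x = 6 - 0
  a = 4 - t
  return x
After constant-fold (5 stmts):
  c = 3
  t = c
  x = 6
  a = 4 - t
  return x
After copy-propagate (5 stmts):
  c = 3
  t = 3
  x = 6
  a = 4 - 3
  return 6
After constant-fold (5 stmts):
  c = 3
  t = 3
  x = 6
  a = 1
  return 6
After dead-code-elim (1 stmts):
  return 6
Evaluate:
  c = 3  =>  c = 3
  t = c  =>  t = 3
  x = 6 - 0  =>  x = 6
  a = 4 - t  =>  a = 1
  return x = 6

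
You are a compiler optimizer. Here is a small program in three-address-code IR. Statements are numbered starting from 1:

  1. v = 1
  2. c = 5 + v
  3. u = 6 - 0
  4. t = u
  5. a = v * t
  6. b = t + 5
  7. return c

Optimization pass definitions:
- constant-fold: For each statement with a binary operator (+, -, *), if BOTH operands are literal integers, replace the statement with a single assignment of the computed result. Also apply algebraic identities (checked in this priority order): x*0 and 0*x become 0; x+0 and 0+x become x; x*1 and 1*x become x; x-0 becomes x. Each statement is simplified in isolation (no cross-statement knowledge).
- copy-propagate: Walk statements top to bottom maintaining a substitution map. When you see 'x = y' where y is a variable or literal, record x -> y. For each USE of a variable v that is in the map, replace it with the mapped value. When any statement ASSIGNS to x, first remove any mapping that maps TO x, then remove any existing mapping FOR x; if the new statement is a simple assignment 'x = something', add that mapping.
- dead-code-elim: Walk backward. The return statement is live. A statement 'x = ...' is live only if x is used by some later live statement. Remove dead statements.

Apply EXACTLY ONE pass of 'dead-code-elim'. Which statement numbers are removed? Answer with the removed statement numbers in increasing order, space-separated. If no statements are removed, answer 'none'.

Backward liveness scan:
Stmt 1 'v = 1': KEEP (v is live); live-in = []
Stmt 2 'c = 5 + v': KEEP (c is live); live-in = ['v']
Stmt 3 'u = 6 - 0': DEAD (u not in live set ['c'])
Stmt 4 't = u': DEAD (t not in live set ['c'])
Stmt 5 'a = v * t': DEAD (a not in live set ['c'])
Stmt 6 'b = t + 5': DEAD (b not in live set ['c'])
Stmt 7 'return c': KEEP (return); live-in = ['c']
Removed statement numbers: [3, 4, 5, 6]
Surviving IR:
  v = 1
  c = 5 + v
  return c

Answer: 3 4 5 6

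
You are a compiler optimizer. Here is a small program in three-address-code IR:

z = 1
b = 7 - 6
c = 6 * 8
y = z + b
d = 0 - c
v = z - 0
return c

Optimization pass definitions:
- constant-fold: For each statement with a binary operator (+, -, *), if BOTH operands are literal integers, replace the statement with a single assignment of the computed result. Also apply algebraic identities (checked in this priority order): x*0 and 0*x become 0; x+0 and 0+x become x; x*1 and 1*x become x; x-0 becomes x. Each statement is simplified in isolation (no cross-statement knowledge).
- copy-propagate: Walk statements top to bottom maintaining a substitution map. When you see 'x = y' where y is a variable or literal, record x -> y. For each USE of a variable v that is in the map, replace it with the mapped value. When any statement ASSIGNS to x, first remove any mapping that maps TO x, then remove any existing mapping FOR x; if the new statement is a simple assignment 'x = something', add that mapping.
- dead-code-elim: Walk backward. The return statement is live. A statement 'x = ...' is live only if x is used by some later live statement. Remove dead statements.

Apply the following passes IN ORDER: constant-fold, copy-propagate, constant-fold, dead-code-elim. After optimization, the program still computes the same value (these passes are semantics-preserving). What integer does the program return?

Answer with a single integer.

Initial IR:
  z = 1
  b = 7 - 6
  c = 6 * 8
  y = z + b
  d = 0 - c
  v = z - 0
  return c
After constant-fold (7 stmts):
  z = 1
  b = 1
  c = 48
  y = z + b
  d = 0 - c
  v = z
  return c
After copy-propagate (7 stmts):
  z = 1
  b = 1
  c = 48
  y = 1 + 1
  d = 0 - 48
  v = 1
  return 48
After constant-fold (7 stmts):
  z = 1
  b = 1
  c = 48
  y = 2
  d = -48
  v = 1
  return 48
After dead-code-elim (1 stmts):
  return 48
Evaluate:
  z = 1  =>  z = 1
  b = 7 - 6  =>  b = 1
  c = 6 * 8  =>  c = 48
  y = z + b  =>  y = 2
  d = 0 - c  =>  d = -48
  v = z - 0  =>  v = 1
  return c = 48

Answer: 48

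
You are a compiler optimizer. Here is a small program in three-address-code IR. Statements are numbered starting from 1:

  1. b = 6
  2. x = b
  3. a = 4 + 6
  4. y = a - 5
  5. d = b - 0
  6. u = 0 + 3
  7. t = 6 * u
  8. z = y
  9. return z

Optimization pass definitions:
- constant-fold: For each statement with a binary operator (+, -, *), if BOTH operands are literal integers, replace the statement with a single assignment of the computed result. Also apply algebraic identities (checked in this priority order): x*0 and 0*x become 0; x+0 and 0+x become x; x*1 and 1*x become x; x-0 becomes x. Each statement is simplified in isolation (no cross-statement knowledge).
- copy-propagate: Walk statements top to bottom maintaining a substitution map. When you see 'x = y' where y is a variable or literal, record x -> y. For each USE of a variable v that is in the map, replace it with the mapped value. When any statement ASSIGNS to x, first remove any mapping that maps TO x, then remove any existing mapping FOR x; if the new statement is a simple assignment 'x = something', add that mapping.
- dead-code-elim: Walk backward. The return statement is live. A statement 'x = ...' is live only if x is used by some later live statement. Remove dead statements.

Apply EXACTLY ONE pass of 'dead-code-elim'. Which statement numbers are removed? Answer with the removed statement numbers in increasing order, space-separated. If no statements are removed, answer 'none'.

Answer: 1 2 5 6 7

Derivation:
Backward liveness scan:
Stmt 1 'b = 6': DEAD (b not in live set [])
Stmt 2 'x = b': DEAD (x not in live set [])
Stmt 3 'a = 4 + 6': KEEP (a is live); live-in = []
Stmt 4 'y = a - 5': KEEP (y is live); live-in = ['a']
Stmt 5 'd = b - 0': DEAD (d not in live set ['y'])
Stmt 6 'u = 0 + 3': DEAD (u not in live set ['y'])
Stmt 7 't = 6 * u': DEAD (t not in live set ['y'])
Stmt 8 'z = y': KEEP (z is live); live-in = ['y']
Stmt 9 'return z': KEEP (return); live-in = ['z']
Removed statement numbers: [1, 2, 5, 6, 7]
Surviving IR:
  a = 4 + 6
  y = a - 5
  z = y
  return z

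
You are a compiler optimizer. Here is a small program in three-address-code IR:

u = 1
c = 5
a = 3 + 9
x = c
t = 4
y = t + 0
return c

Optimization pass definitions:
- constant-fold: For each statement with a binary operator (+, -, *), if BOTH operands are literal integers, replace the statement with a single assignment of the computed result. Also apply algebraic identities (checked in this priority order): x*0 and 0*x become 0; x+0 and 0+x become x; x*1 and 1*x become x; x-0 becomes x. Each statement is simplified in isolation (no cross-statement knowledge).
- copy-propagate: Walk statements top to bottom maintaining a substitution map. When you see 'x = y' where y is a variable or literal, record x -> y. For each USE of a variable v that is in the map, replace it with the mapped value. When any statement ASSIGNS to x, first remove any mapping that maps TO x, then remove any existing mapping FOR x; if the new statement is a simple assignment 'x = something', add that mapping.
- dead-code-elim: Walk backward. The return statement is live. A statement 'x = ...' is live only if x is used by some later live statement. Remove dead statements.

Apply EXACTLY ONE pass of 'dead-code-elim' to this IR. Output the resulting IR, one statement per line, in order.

Applying dead-code-elim statement-by-statement:
  [7] return c  -> KEEP (return); live=['c']
  [6] y = t + 0  -> DEAD (y not live)
  [5] t = 4  -> DEAD (t not live)
  [4] x = c  -> DEAD (x not live)
  [3] a = 3 + 9  -> DEAD (a not live)
  [2] c = 5  -> KEEP; live=[]
  [1] u = 1  -> DEAD (u not live)
Result (2 stmts):
  c = 5
  return c

Answer: c = 5
return c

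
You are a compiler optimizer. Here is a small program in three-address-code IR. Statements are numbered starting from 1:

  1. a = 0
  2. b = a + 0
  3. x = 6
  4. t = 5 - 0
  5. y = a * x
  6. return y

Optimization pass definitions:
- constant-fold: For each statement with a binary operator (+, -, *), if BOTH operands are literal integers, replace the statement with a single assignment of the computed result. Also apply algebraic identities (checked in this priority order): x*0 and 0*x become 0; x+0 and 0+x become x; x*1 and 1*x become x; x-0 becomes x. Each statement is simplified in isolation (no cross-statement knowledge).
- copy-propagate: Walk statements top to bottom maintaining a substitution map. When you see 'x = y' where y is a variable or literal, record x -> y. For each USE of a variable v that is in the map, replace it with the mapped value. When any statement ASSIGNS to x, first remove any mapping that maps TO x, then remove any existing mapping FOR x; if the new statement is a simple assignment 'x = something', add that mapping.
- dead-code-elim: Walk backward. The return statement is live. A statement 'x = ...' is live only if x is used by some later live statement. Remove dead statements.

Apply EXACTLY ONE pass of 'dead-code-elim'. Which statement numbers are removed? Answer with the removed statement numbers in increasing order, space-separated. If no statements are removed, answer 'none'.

Backward liveness scan:
Stmt 1 'a = 0': KEEP (a is live); live-in = []
Stmt 2 'b = a + 0': DEAD (b not in live set ['a'])
Stmt 3 'x = 6': KEEP (x is live); live-in = ['a']
Stmt 4 't = 5 - 0': DEAD (t not in live set ['a', 'x'])
Stmt 5 'y = a * x': KEEP (y is live); live-in = ['a', 'x']
Stmt 6 'return y': KEEP (return); live-in = ['y']
Removed statement numbers: [2, 4]
Surviving IR:
  a = 0
  x = 6
  y = a * x
  return y

Answer: 2 4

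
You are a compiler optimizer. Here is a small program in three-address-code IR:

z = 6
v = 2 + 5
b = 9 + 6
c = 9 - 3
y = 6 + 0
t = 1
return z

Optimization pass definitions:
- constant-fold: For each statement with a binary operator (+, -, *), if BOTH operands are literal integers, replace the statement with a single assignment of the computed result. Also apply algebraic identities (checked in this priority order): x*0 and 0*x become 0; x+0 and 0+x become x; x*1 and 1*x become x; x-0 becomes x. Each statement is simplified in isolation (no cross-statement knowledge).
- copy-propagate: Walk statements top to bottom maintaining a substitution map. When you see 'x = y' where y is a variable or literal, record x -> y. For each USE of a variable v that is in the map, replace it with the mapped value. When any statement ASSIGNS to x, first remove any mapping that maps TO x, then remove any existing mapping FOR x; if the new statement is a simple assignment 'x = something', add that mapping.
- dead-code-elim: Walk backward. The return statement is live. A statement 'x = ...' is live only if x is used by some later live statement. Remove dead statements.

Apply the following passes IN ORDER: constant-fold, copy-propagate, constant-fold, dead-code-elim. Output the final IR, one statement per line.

Initial IR:
  z = 6
  v = 2 + 5
  b = 9 + 6
  c = 9 - 3
  y = 6 + 0
  t = 1
  return z
After constant-fold (7 stmts):
  z = 6
  v = 7
  b = 15
  c = 6
  y = 6
  t = 1
  return z
After copy-propagate (7 stmts):
  z = 6
  v = 7
  b = 15
  c = 6
  y = 6
  t = 1
  return 6
After constant-fold (7 stmts):
  z = 6
  v = 7
  b = 15
  c = 6
  y = 6
  t = 1
  return 6
After dead-code-elim (1 stmts):
  return 6

Answer: return 6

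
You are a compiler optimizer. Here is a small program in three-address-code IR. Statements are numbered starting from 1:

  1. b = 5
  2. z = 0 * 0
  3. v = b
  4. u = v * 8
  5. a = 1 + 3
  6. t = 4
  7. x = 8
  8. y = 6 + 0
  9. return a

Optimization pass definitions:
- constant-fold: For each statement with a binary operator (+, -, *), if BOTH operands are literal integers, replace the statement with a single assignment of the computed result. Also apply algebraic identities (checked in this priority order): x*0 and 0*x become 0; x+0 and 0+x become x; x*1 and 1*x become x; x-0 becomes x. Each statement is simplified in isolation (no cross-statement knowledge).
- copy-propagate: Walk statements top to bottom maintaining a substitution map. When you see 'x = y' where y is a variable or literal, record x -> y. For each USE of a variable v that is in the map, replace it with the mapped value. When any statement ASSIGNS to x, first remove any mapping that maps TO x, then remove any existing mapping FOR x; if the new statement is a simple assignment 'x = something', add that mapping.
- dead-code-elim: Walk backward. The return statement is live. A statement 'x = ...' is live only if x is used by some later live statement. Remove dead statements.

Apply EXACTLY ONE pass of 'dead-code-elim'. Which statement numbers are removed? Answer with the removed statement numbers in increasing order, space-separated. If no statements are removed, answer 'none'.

Answer: 1 2 3 4 6 7 8

Derivation:
Backward liveness scan:
Stmt 1 'b = 5': DEAD (b not in live set [])
Stmt 2 'z = 0 * 0': DEAD (z not in live set [])
Stmt 3 'v = b': DEAD (v not in live set [])
Stmt 4 'u = v * 8': DEAD (u not in live set [])
Stmt 5 'a = 1 + 3': KEEP (a is live); live-in = []
Stmt 6 't = 4': DEAD (t not in live set ['a'])
Stmt 7 'x = 8': DEAD (x not in live set ['a'])
Stmt 8 'y = 6 + 0': DEAD (y not in live set ['a'])
Stmt 9 'return a': KEEP (return); live-in = ['a']
Removed statement numbers: [1, 2, 3, 4, 6, 7, 8]
Surviving IR:
  a = 1 + 3
  return a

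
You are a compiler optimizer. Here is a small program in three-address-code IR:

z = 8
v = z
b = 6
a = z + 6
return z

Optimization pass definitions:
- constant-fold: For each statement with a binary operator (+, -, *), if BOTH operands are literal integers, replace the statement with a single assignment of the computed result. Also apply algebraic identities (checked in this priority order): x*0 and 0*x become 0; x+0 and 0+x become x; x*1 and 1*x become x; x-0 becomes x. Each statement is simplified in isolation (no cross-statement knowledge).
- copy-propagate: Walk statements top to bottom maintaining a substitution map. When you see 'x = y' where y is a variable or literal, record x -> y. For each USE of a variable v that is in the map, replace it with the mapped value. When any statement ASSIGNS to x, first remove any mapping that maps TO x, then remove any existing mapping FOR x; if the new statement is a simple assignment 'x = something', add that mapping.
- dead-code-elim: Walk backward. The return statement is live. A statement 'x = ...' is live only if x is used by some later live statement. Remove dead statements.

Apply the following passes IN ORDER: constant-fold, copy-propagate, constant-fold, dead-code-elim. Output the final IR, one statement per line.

Answer: return 8

Derivation:
Initial IR:
  z = 8
  v = z
  b = 6
  a = z + 6
  return z
After constant-fold (5 stmts):
  z = 8
  v = z
  b = 6
  a = z + 6
  return z
After copy-propagate (5 stmts):
  z = 8
  v = 8
  b = 6
  a = 8 + 6
  return 8
After constant-fold (5 stmts):
  z = 8
  v = 8
  b = 6
  a = 14
  return 8
After dead-code-elim (1 stmts):
  return 8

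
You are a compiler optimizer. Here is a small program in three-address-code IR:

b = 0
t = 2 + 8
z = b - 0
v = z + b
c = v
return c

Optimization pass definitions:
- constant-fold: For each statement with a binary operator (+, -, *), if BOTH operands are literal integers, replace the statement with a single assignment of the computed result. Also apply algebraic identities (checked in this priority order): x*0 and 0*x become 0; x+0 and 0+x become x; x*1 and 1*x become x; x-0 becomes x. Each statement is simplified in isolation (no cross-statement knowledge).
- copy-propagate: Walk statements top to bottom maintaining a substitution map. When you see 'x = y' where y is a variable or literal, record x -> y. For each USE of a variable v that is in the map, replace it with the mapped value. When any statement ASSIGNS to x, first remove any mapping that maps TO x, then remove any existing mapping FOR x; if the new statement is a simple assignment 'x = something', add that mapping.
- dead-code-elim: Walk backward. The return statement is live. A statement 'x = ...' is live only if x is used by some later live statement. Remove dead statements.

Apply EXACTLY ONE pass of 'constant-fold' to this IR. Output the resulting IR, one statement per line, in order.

Answer: b = 0
t = 10
z = b
v = z + b
c = v
return c

Derivation:
Applying constant-fold statement-by-statement:
  [1] b = 0  (unchanged)
  [2] t = 2 + 8  -> t = 10
  [3] z = b - 0  -> z = b
  [4] v = z + b  (unchanged)
  [5] c = v  (unchanged)
  [6] return c  (unchanged)
Result (6 stmts):
  b = 0
  t = 10
  z = b
  v = z + b
  c = v
  return c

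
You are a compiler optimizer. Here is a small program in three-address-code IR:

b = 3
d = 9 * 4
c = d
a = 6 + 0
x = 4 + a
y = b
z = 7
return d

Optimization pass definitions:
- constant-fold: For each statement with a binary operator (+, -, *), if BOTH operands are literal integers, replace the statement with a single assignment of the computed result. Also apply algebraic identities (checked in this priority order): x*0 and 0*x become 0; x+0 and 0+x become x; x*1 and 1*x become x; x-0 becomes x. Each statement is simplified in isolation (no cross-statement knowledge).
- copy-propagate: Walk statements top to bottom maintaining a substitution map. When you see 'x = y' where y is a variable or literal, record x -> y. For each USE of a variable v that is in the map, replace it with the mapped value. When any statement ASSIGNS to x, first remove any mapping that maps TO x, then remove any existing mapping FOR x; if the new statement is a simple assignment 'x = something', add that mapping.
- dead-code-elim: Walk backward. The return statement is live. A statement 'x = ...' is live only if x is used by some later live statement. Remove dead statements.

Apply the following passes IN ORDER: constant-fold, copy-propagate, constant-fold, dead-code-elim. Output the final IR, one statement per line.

Answer: return 36

Derivation:
Initial IR:
  b = 3
  d = 9 * 4
  c = d
  a = 6 + 0
  x = 4 + a
  y = b
  z = 7
  return d
After constant-fold (8 stmts):
  b = 3
  d = 36
  c = d
  a = 6
  x = 4 + a
  y = b
  z = 7
  return d
After copy-propagate (8 stmts):
  b = 3
  d = 36
  c = 36
  a = 6
  x = 4 + 6
  y = 3
  z = 7
  return 36
After constant-fold (8 stmts):
  b = 3
  d = 36
  c = 36
  a = 6
  x = 10
  y = 3
  z = 7
  return 36
After dead-code-elim (1 stmts):
  return 36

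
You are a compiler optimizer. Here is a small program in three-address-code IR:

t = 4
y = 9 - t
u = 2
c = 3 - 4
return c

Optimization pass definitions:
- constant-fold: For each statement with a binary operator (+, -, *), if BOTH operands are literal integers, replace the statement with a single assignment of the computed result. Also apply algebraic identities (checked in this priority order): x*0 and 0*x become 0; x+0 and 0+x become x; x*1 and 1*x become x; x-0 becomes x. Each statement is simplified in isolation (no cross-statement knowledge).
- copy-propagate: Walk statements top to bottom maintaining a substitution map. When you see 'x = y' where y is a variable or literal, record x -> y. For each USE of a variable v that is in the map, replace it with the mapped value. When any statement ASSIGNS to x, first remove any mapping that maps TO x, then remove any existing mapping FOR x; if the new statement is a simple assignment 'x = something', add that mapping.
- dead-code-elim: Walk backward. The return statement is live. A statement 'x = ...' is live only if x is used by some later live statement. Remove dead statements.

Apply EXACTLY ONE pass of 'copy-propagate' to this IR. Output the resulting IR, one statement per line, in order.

Applying copy-propagate statement-by-statement:
  [1] t = 4  (unchanged)
  [2] y = 9 - t  -> y = 9 - 4
  [3] u = 2  (unchanged)
  [4] c = 3 - 4  (unchanged)
  [5] return c  (unchanged)
Result (5 stmts):
  t = 4
  y = 9 - 4
  u = 2
  c = 3 - 4
  return c

Answer: t = 4
y = 9 - 4
u = 2
c = 3 - 4
return c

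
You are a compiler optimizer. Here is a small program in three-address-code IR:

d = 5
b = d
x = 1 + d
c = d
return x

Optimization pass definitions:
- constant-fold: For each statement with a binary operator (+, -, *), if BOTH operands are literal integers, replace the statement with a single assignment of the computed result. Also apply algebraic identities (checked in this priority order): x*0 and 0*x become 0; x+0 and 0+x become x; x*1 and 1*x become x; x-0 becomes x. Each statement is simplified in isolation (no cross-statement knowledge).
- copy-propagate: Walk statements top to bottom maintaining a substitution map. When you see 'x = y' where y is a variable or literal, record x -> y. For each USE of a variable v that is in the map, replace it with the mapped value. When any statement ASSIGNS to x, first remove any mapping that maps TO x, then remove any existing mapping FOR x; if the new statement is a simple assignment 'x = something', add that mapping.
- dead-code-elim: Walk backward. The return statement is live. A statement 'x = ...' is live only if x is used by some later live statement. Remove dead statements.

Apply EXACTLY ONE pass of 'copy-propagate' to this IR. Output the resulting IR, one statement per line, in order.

Applying copy-propagate statement-by-statement:
  [1] d = 5  (unchanged)
  [2] b = d  -> b = 5
  [3] x = 1 + d  -> x = 1 + 5
  [4] c = d  -> c = 5
  [5] return x  (unchanged)
Result (5 stmts):
  d = 5
  b = 5
  x = 1 + 5
  c = 5
  return x

Answer: d = 5
b = 5
x = 1 + 5
c = 5
return x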